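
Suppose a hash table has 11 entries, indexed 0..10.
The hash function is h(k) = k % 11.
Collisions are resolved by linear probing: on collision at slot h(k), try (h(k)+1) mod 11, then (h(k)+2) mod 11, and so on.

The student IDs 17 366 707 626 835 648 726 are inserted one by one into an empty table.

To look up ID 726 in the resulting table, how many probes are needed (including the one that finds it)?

3

17 hashes to 6; slot 6 is free -> place at 6.
366 hashes to 3; slot 3 is free -> place at 3.
707 hashes to 3; 3 taken -> place at 4.
626 hashes to 10; slot 10 is free -> place at 10.
835 hashes to 10; 10 taken -> place at 0.
648 hashes to 10; 10,0 taken -> place at 1.
726 hashes to 0; 0,1 taken -> place at 2.
Table: [835, 648, 726, 366, 707, ., 17, ., ., ., 626]
Lookup 726: h=0, probe 0,1,2 → found at 2.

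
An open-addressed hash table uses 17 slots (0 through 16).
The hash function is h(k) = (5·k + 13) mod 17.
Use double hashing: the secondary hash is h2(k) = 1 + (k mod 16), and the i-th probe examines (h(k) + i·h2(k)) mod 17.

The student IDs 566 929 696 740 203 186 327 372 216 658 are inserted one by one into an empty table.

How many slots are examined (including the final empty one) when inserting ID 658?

3

566: h=4 -> slot 4
929: h=0 -> slot 0
696: h=8 -> slot 8
740: h=7 -> slot 7
203: h=8, h2=12, probe 8,3 -> slot 3
186: h=8, h2=11, probe 8,2 -> slot 2
327: h=16 -> slot 16
372: h=3, h2=5, probe 3,8,13 -> slot 13
216: h=5 -> slot 5
658: h=5, h2=3, probe 5,8,11 -> slot 11
Table: [929, _, 186, 203, 566, 216, _, 740, 696, _, _, 658, _, 372, _, _, 327]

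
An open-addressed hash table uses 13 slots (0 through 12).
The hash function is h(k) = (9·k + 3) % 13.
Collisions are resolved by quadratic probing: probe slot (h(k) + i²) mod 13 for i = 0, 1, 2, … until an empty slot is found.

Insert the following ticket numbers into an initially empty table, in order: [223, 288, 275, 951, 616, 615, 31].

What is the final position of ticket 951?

Insert 223: h=8, slot 8 empty => index 8.
Insert 288: h=8, slot 8 occupied => index 9.
Insert 275: h=8, slots 8,9 occupied => index 12.
Insert 951: h=8, slots 8,9,12 occupied => index 4.
Insert 616: h=9, slot 9 occupied => index 10.
Insert 615: h=0, slot 0 empty => index 0.
Insert 31: h=9, slots 9,10,0 occupied => index 5.
Table: [615, ∅, ∅, ∅, 951, 31, ∅, ∅, 223, 288, 616, ∅, 275]

4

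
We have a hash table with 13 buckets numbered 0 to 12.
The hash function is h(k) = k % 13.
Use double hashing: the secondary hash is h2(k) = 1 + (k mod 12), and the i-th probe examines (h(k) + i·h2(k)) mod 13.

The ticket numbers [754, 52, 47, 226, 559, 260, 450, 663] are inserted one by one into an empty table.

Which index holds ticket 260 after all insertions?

754: h=0 => slot 0
52: h=0, h2=5, probe 0,5 => slot 5
47: h=8 => slot 8
226: h=5, h2=11, probe 5,3 => slot 3
559: h=0, h2=8, probe 0,8,3,11 => slot 11
260: h=0, h2=9, probe 0,9 => slot 9
450: h=8, h2=7, probe 8,2 => slot 2
663: h=0, h2=4, probe 0,4 => slot 4
Table: [754, ., 450, 226, 663, 52, ., ., 47, 260, ., 559, .]

9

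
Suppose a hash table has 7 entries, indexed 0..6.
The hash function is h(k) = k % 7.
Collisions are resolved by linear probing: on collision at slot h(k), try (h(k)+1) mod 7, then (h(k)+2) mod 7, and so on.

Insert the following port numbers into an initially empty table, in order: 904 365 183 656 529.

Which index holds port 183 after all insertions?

904: h=1 => slot 1
365: h=1, probe 1,2 => slot 2
183: h=1, probe 1,2,3 => slot 3
656: h=5 => slot 5
529: h=4 => slot 4
Table: [., 904, 365, 183, 529, 656, .]

3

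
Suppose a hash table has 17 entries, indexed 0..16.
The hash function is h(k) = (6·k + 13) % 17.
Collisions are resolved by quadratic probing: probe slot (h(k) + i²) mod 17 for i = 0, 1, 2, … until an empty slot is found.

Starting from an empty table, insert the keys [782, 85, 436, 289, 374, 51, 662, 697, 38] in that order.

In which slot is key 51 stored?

782: h=13 → slot 13
85: h=13, probe 13,14 → slot 14
436: h=11 → slot 11
289: h=13, probe 13,14,0 → slot 0
374: h=13, probe 13,14,0,5 → slot 5
51: h=13, probe 13,14,0,5,12 → slot 12
662: h=7 → slot 7
697: h=13, probe 13,14,0,5,12,4 → slot 4
38: h=3 → slot 3
Table: [289, ∅, ∅, 38, 697, 374, ∅, 662, ∅, ∅, ∅, 436, 51, 782, 85, ∅, ∅]

12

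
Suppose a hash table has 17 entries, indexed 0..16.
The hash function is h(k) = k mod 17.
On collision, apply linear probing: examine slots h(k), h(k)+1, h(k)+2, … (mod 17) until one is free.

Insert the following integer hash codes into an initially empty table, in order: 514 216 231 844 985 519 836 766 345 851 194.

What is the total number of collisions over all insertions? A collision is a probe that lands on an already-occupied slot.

1

514 hashes to 4; slot 4 is free → place at 4.
216 hashes to 12; slot 12 is free → place at 12.
231 hashes to 10; slot 10 is free → place at 10.
844 hashes to 11; slot 11 is free → place at 11.
985 hashes to 16; slot 16 is free → place at 16.
519 hashes to 9; slot 9 is free → place at 9.
836 hashes to 3; slot 3 is free → place at 3.
766 hashes to 1; slot 1 is free → place at 1.
345 hashes to 5; slot 5 is free → place at 5.
851 hashes to 1; 1 taken → place at 2.
194 hashes to 7; slot 7 is free → place at 7.
Table: [∅, 766, 851, 836, 514, 345, ∅, 194, ∅, 519, 231, 844, 216, ∅, ∅, ∅, 985]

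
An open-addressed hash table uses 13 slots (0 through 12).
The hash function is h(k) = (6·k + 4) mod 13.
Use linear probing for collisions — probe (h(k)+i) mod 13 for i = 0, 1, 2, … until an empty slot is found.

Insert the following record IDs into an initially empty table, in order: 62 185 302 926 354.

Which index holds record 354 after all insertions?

62 hashes to 12; slot 12 is free -> place at 12.
185 hashes to 9; slot 9 is free -> place at 9.
302 hashes to 9; 9 taken -> place at 10.
926 hashes to 9; 9,10 taken -> place at 11.
354 hashes to 9; 9,10,11,12 taken -> place at 0.
Table: [354, -, -, -, -, -, -, -, -, 185, 302, 926, 62]

0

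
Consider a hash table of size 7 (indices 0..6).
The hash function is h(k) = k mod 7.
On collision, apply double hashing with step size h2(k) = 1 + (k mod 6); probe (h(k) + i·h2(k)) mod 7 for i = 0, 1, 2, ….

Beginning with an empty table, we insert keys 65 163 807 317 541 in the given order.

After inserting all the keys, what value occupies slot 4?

163

65 hashes to 2; slot 2 is free → place at 2.
163 hashes to 2, h2=2; 2 taken → place at 4.
807 hashes to 2, h2=4; 2 taken → place at 6.
317 hashes to 2, h2=6; 2 taken → place at 1.
541 hashes to 2, h2=2; 2,4,6,1 taken → place at 3.
Table: [∅, 317, 65, 541, 163, ∅, 807]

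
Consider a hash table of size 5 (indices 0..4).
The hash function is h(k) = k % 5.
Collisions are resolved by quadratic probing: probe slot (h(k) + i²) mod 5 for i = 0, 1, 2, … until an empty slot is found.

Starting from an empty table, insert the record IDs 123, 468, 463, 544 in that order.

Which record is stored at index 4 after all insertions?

123: h=3 -> slot 3
468: h=3, probe 3,4 -> slot 4
463: h=3, probe 3,4,2 -> slot 2
544: h=4, probe 4,0 -> slot 0
Table: [544, _, 463, 123, 468]

468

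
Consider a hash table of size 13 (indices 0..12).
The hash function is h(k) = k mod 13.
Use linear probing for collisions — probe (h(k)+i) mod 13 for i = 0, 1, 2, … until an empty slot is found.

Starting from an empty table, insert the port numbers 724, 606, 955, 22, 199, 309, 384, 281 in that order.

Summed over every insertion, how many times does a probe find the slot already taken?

6

724 hashes to 9; slot 9 is free => place at 9.
606 hashes to 8; slot 8 is free => place at 8.
955 hashes to 6; slot 6 is free => place at 6.
22 hashes to 9; 9 taken => place at 10.
199 hashes to 4; slot 4 is free => place at 4.
309 hashes to 10; 10 taken => place at 11.
384 hashes to 7; slot 7 is free => place at 7.
281 hashes to 8; 8,9,10,11 taken => place at 12.
Table: [_, _, _, _, 199, _, 955, 384, 606, 724, 22, 309, 281]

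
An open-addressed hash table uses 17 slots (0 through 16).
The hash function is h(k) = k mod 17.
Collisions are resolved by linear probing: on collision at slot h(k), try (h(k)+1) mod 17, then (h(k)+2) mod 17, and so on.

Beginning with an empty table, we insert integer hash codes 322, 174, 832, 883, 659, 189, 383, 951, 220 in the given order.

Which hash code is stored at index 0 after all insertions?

Insert 322: h=16, slot 16 empty → index 16.
Insert 174: h=4, slot 4 empty → index 4.
Insert 832: h=16, slot 16 occupied → index 0.
Insert 883: h=16, slots 16,0 occupied → index 1.
Insert 659: h=13, slot 13 empty → index 13.
Insert 189: h=2, slot 2 empty → index 2.
Insert 383: h=9, slot 9 empty → index 9.
Insert 951: h=16, slots 16,0,1,2 occupied → index 3.
Insert 220: h=16, slots 16,0,1,2,3,4 occupied → index 5.
Table: [832, 883, 189, 951, 174, 220, -, -, -, 383, -, -, -, 659, -, -, 322]

832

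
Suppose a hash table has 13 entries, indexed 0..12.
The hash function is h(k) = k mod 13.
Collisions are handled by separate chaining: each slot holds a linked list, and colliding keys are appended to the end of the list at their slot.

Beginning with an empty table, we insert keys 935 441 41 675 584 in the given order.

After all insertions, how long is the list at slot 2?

935 -> bucket 12
441 -> bucket 12 (collision)
41 -> bucket 2
675 -> bucket 12 (collision)
584 -> bucket 12 (collision)
Final buckets:
0: -
1: -
2: 41
3: -
4: -
5: -
6: -
7: -
8: -
9: -
10: -
11: -
12: 935 -> 441 -> 675 -> 584

1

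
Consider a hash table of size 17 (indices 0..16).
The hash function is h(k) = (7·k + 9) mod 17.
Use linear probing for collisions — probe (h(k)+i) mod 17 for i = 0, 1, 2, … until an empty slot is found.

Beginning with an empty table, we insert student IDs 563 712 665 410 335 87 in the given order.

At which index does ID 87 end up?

563 hashes to 6; slot 6 is free => place at 6.
712 hashes to 12; slot 12 is free => place at 12.
665 hashes to 6; 6 taken => place at 7.
410 hashes to 6; 6,7 taken => place at 8.
335 hashes to 8; 8 taken => place at 9.
87 hashes to 6; 6,7,8,9 taken => place at 10.
Table: [∅, ∅, ∅, ∅, ∅, ∅, 563, 665, 410, 335, 87, ∅, 712, ∅, ∅, ∅, ∅]

10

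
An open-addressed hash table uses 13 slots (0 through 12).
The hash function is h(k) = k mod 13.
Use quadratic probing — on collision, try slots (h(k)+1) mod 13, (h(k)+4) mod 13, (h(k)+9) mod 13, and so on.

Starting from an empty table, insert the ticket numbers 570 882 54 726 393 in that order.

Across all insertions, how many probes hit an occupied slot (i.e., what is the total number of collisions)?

Insert 570: h=11, slot 11 empty => index 11.
Insert 882: h=11, slot 11 occupied => index 12.
Insert 54: h=2, slot 2 empty => index 2.
Insert 726: h=11, slots 11,12,2 occupied => index 7.
Insert 393: h=3, slot 3 empty => index 3.
Table: [-, -, 54, 393, -, -, -, 726, -, -, -, 570, 882]

4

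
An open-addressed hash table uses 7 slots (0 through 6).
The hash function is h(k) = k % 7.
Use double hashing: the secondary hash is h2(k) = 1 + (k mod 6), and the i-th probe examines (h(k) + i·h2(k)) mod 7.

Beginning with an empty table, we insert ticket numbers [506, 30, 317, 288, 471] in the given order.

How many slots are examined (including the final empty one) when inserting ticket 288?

506: h=2 => slot 2
30: h=2, h2=1, probe 2,3 => slot 3
317: h=2, h2=6, probe 2,1 => slot 1
288: h=1, h2=1, probe 1,2,3,4 => slot 4
471: h=2, h2=4, probe 2,6 => slot 6
Table: [∅, 317, 506, 30, 288, ∅, 471]

4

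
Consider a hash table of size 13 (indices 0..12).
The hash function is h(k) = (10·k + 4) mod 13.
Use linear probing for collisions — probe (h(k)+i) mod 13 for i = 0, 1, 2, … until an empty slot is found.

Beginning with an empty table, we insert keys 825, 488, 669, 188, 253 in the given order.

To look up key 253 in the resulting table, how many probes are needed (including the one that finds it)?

825: h=12 -> slot 12
488: h=9 -> slot 9
669: h=12, probe 12,0 -> slot 0
188: h=12, probe 12,0,1 -> slot 1
253: h=12, probe 12,0,1,2 -> slot 2
Table: [669, 188, 253, —, —, —, —, —, —, 488, —, —, 825]
Lookup 253: h=12, probe 12,0,1,2 → found at 2.

4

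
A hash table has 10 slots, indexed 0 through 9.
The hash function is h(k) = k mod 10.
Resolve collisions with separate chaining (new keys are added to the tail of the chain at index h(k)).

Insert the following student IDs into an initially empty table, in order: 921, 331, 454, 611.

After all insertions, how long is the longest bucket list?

3

921 -> bucket 1
331 -> bucket 1 (collision)
454 -> bucket 4
611 -> bucket 1 (collision)
Final buckets:
0: _
1: 921 -> 331 -> 611
2: _
3: _
4: 454
5: _
6: _
7: _
8: _
9: _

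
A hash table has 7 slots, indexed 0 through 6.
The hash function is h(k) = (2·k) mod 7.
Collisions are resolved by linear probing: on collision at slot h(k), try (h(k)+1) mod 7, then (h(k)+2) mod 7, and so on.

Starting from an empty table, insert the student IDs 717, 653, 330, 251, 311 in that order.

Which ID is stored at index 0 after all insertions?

311

Insert 717: h=6, slot 6 empty -> index 6.
Insert 653: h=4, slot 4 empty -> index 4.
Insert 330: h=2, slot 2 empty -> index 2.
Insert 251: h=5, slot 5 empty -> index 5.
Insert 311: h=6, slot 6 occupied -> index 0.
Table: [311, ∅, 330, ∅, 653, 251, 717]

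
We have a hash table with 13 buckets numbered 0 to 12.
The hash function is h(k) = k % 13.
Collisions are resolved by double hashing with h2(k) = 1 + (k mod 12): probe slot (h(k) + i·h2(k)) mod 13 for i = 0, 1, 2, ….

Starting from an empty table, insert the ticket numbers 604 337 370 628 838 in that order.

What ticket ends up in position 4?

370

Insert 604: h=6, slot 6 empty -> index 6.
Insert 337: h=12, slot 12 empty -> index 12.
Insert 370: h=6, h2=11, slot 6 occupied -> index 4.
Insert 628: h=4, h2=5, slot 4 occupied -> index 9.
Insert 838: h=6, h2=11, slots 6,4 occupied -> index 2.
Table: [∅, ∅, 838, ∅, 370, ∅, 604, ∅, ∅, 628, ∅, ∅, 337]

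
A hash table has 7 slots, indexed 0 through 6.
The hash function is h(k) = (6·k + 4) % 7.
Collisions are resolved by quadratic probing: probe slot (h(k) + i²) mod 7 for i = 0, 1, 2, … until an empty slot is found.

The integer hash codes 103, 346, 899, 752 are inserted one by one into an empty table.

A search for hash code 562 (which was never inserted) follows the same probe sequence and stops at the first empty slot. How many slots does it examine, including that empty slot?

2

103 hashes to 6; slot 6 is free -> place at 6.
346 hashes to 1; slot 1 is free -> place at 1.
899 hashes to 1; 1 taken -> place at 2.
752 hashes to 1; 1,2 taken -> place at 5.
Table: [∅, 346, 899, ∅, ∅, 752, 103]
Lookup 562: h=2, probe 2,3 → slot 3 empty, not found.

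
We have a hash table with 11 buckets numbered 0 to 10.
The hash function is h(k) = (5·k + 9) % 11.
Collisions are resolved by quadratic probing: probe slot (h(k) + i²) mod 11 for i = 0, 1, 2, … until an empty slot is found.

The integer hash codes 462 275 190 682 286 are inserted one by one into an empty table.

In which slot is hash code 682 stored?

462 hashes to 9; slot 9 is free => place at 9.
275 hashes to 9; 9 taken => place at 10.
190 hashes to 2; slot 2 is free => place at 2.
682 hashes to 9; 9,10,2 taken => place at 7.
286 hashes to 9; 9,10,2,7 taken => place at 3.
Table: [-, -, 190, 286, -, -, -, 682, -, 462, 275]

7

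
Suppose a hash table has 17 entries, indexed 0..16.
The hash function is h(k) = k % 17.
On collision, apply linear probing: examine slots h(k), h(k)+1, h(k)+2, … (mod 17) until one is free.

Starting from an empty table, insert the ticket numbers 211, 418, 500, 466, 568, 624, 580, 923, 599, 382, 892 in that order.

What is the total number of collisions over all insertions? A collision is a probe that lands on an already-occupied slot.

18

211: h=7 => slot 7
418: h=10 => slot 10
500: h=7, probe 7,8 => slot 8
466: h=7, probe 7,8,9 => slot 9
568: h=7, probe 7,8,9,10,11 => slot 11
624: h=12 => slot 12
580: h=2 => slot 2
923: h=5 => slot 5
599: h=4 => slot 4
382: h=8, probe 8,9,10,11,12,13 => slot 13
892: h=8, probe 8,9,10,11,12,13,14 => slot 14
Table: [_, _, 580, _, 599, 923, _, 211, 500, 466, 418, 568, 624, 382, 892, _, _]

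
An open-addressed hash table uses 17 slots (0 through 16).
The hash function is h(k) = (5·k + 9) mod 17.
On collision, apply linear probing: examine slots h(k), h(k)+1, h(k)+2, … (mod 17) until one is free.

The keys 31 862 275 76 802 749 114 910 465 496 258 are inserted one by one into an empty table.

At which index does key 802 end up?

8

31 hashes to 11; slot 11 is free -> place at 11.
862 hashes to 1; slot 1 is free -> place at 1.
275 hashes to 7; slot 7 is free -> place at 7.
76 hashes to 15; slot 15 is free -> place at 15.
802 hashes to 7; 7 taken -> place at 8.
749 hashes to 14; slot 14 is free -> place at 14.
114 hashes to 1; 1 taken -> place at 2.
910 hashes to 3; slot 3 is free -> place at 3.
465 hashes to 5; slot 5 is free -> place at 5.
496 hashes to 7; 7,8 taken -> place at 9.
258 hashes to 7; 7,8,9 taken -> place at 10.
Table: [∅, 862, 114, 910, ∅, 465, ∅, 275, 802, 496, 258, 31, ∅, ∅, 749, 76, ∅]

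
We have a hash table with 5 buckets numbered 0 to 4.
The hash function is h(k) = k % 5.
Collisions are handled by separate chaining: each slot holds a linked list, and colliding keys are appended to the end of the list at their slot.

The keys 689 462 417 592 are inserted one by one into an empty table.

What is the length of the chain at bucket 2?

Insert 689: h=4, bucket 4 empty → new chain.
Insert 462: h=2, bucket 2 empty → new chain.
Insert 417: h=2, bucket 2 nonempty → append to chain.
Insert 592: h=2, bucket 2 nonempty → append to chain.
Final buckets:
0: ∅
1: ∅
2: 462 -> 417 -> 592
3: ∅
4: 689

3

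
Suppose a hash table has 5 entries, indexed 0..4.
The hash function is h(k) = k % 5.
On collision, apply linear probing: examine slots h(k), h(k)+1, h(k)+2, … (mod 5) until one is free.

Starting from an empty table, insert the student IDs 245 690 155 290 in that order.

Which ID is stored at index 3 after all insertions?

290

Insert 245: h=0, slot 0 empty → index 0.
Insert 690: h=0, slot 0 occupied → index 1.
Insert 155: h=0, slots 0,1 occupied → index 2.
Insert 290: h=0, slots 0,1,2 occupied → index 3.
Table: [245, 690, 155, 290, .]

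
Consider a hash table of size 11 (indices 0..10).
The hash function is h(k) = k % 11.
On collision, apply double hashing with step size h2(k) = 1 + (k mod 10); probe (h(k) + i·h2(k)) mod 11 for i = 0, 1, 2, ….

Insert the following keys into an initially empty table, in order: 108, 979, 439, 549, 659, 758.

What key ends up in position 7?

Insert 108: h=9, slot 9 empty → index 9.
Insert 979: h=0, slot 0 empty → index 0.
Insert 439: h=10, slot 10 empty → index 10.
Insert 549: h=10, h2=10, slots 10,9 occupied → index 8.
Insert 659: h=10, h2=10, slots 10,9,8 occupied → index 7.
Insert 758: h=10, h2=9, slots 10,8 occupied → index 6.
Table: [979, ∅, ∅, ∅, ∅, ∅, 758, 659, 549, 108, 439]

659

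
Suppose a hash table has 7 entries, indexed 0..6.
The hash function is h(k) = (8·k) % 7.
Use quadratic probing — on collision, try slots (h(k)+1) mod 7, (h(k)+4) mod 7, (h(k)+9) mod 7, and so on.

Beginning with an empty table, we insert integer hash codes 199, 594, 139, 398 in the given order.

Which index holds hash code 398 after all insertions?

1

Insert 199: h=3, slot 3 empty -> index 3.
Insert 594: h=6, slot 6 empty -> index 6.
Insert 139: h=6, slot 6 occupied -> index 0.
Insert 398: h=6, slots 6,0,3 occupied -> index 1.
Table: [139, 398, ., 199, ., ., 594]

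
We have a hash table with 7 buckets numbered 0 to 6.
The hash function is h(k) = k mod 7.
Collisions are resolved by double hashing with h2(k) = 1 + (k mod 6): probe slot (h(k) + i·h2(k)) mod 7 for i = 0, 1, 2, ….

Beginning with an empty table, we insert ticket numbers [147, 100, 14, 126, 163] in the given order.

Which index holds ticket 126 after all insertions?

1

Insert 147: h=0, slot 0 empty -> index 0.
Insert 100: h=2, slot 2 empty -> index 2.
Insert 14: h=0, h2=3, slot 0 occupied -> index 3.
Insert 126: h=0, h2=1, slot 0 occupied -> index 1.
Insert 163: h=2, h2=2, slot 2 occupied -> index 4.
Table: [147, 126, 100, 14, 163, —, —]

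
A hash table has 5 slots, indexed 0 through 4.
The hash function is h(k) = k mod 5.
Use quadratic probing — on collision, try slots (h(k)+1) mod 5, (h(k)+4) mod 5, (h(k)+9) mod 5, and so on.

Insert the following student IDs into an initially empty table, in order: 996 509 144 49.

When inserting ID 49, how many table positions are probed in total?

996 hashes to 1; slot 1 is free => place at 1.
509 hashes to 4; slot 4 is free => place at 4.
144 hashes to 4; 4 taken => place at 0.
49 hashes to 4; 4,0 taken => place at 3.
Table: [144, 996, _, 49, 509]

3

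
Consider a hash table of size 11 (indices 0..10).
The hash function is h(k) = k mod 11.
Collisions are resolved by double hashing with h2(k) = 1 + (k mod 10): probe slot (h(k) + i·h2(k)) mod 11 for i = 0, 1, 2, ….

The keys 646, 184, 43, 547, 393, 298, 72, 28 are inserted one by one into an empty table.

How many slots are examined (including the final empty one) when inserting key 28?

2

Insert 646: h=8, slot 8 empty => index 8.
Insert 184: h=8, h2=5, slot 8 occupied => index 2.
Insert 43: h=10, slot 10 empty => index 10.
Insert 547: h=8, h2=8, slot 8 occupied => index 5.
Insert 393: h=8, h2=4, slot 8 occupied => index 1.
Insert 298: h=1, h2=9, slots 1,10,8 occupied => index 6.
Insert 72: h=6, h2=3, slot 6 occupied => index 9.
Insert 28: h=6, h2=9, slot 6 occupied => index 4.
Table: [—, 393, 184, —, 28, 547, 298, —, 646, 72, 43]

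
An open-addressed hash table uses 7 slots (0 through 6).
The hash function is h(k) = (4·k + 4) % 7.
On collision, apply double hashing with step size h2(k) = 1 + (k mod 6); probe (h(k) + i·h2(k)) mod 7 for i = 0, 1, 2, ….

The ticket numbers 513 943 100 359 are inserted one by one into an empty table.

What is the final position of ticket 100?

1

513: h=5 => slot 5
943: h=3 => slot 3
100: h=5, h2=5, probe 5,3,1 => slot 1
359: h=5, h2=6, probe 5,4 => slot 4
Table: [_, 100, _, 943, 359, 513, _]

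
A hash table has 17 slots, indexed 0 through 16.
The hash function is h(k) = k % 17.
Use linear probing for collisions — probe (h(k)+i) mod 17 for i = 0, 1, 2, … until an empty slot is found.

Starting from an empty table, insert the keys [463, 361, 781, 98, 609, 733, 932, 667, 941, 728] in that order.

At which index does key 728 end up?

0

463: h=4 -> slot 4
361: h=4, probe 4,5 -> slot 5
781: h=16 -> slot 16
98: h=13 -> slot 13
609: h=14 -> slot 14
733: h=2 -> slot 2
932: h=14, probe 14,15 -> slot 15
667: h=4, probe 4,5,6 -> slot 6
941: h=6, probe 6,7 -> slot 7
728: h=14, probe 14,15,16,0 -> slot 0
Table: [728, ., 733, ., 463, 361, 667, 941, ., ., ., ., ., 98, 609, 932, 781]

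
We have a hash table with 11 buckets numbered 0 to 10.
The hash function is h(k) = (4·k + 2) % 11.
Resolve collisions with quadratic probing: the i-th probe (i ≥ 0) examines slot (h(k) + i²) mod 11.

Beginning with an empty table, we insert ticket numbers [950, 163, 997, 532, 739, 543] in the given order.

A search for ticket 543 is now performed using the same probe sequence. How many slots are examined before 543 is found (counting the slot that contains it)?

950 hashes to 7; slot 7 is free → place at 7.
163 hashes to 5; slot 5 is free → place at 5.
997 hashes to 8; slot 8 is free → place at 8.
532 hashes to 7; 7,8 taken → place at 0.
739 hashes to 10; slot 10 is free → place at 10.
543 hashes to 7; 7,8,0,5 taken → place at 1.
Table: [532, 543, -, -, -, 163, -, 950, 997, -, 739]
Lookup 543: h=7, probe 7,8,0,5,1 → found at 1.

5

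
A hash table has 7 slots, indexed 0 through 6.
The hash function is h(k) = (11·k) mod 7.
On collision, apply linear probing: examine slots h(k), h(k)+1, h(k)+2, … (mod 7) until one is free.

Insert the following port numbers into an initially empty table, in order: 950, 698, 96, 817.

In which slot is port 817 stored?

2

950: h=6 => slot 6
698: h=6, probe 6,0 => slot 0
96: h=6, probe 6,0,1 => slot 1
817: h=6, probe 6,0,1,2 => slot 2
Table: [698, 96, 817, ∅, ∅, ∅, 950]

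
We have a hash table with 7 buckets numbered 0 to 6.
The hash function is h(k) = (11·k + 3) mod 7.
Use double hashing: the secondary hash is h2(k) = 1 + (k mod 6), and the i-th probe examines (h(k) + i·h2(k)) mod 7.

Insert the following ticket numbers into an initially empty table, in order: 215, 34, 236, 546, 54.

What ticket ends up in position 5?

236

Insert 215: h=2, slot 2 empty => index 2.
Insert 34: h=6, slot 6 empty => index 6.
Insert 236: h=2, h2=3, slot 2 occupied => index 5.
Insert 546: h=3, slot 3 empty => index 3.
Insert 54: h=2, h2=1, slots 2,3 occupied => index 4.
Table: [∅, ∅, 215, 546, 54, 236, 34]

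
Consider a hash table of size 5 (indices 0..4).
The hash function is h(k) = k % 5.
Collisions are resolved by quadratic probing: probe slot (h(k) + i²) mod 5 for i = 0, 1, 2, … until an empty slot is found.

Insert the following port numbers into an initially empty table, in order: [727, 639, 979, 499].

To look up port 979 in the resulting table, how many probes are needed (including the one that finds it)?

727: h=2 -> slot 2
639: h=4 -> slot 4
979: h=4, probe 4,0 -> slot 0
499: h=4, probe 4,0,3 -> slot 3
Table: [979, ., 727, 499, 639]
Lookup 979: h=4, probe 4,0 → found at 0.

2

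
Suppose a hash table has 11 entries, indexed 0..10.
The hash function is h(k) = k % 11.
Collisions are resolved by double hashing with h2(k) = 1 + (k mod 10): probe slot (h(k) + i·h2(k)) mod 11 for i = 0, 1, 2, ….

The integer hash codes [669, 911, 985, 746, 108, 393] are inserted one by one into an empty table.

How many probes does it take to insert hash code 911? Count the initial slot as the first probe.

Insert 669: h=9, slot 9 empty → index 9.
Insert 911: h=9, h2=2, slot 9 occupied → index 0.
Insert 985: h=6, slot 6 empty → index 6.
Insert 746: h=9, h2=7, slot 9 occupied → index 5.
Insert 108: h=9, h2=9, slot 9 occupied → index 7.
Insert 393: h=8, slot 8 empty → index 8.
Table: [911, _, _, _, _, 746, 985, 108, 393, 669, _]

2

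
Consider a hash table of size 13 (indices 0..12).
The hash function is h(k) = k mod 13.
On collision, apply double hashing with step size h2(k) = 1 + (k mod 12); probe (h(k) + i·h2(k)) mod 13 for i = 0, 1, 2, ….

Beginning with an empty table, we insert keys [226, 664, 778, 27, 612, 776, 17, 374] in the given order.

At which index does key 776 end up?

226 hashes to 5; slot 5 is free → place at 5.
664 hashes to 1; slot 1 is free → place at 1.
778 hashes to 11; slot 11 is free → place at 11.
27 hashes to 1, h2=4; 1,5 taken → place at 9.
612 hashes to 1, h2=1; 1 taken → place at 2.
776 hashes to 9, h2=9; 9,5,1 taken → place at 10.
17 hashes to 4; slot 4 is free → place at 4.
374 hashes to 10, h2=3; 10 taken → place at 0.
Table: [374, 664, 612, ., 17, 226, ., ., ., 27, 776, 778, .]

10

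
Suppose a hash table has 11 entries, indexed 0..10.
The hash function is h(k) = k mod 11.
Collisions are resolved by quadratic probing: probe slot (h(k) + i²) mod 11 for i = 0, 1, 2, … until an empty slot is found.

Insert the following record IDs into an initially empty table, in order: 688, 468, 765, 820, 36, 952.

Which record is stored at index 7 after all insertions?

468

Insert 688: h=6, slot 6 empty => index 6.
Insert 468: h=6, slot 6 occupied => index 7.
Insert 765: h=6, slots 6,7 occupied => index 10.
Insert 820: h=6, slots 6,7,10 occupied => index 4.
Insert 36: h=3, slot 3 empty => index 3.
Insert 952: h=6, slots 6,7,10,4 occupied => index 0.
Table: [952, ∅, ∅, 36, 820, ∅, 688, 468, ∅, ∅, 765]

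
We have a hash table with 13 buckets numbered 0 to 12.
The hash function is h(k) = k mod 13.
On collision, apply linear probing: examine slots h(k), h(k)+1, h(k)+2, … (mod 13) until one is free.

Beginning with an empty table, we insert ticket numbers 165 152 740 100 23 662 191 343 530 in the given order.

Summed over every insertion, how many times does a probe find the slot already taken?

165 hashes to 9; slot 9 is free -> place at 9.
152 hashes to 9; 9 taken -> place at 10.
740 hashes to 12; slot 12 is free -> place at 12.
100 hashes to 9; 9,10 taken -> place at 11.
23 hashes to 10; 10,11,12 taken -> place at 0.
662 hashes to 12; 12,0 taken -> place at 1.
191 hashes to 9; 9,10,11,12,0,1 taken -> place at 2.
343 hashes to 5; slot 5 is free -> place at 5.
530 hashes to 10; 10,11,12,0,1,2 taken -> place at 3.
Table: [23, 662, 191, 530, ., 343, ., ., ., 165, 152, 100, 740]

20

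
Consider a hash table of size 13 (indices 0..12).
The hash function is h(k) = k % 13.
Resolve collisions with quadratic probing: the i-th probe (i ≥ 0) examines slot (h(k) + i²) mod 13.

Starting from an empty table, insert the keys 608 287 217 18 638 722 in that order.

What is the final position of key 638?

2

608 hashes to 10; slot 10 is free => place at 10.
287 hashes to 1; slot 1 is free => place at 1.
217 hashes to 9; slot 9 is free => place at 9.
18 hashes to 5; slot 5 is free => place at 5.
638 hashes to 1; 1 taken => place at 2.
722 hashes to 7; slot 7 is free => place at 7.
Table: [-, 287, 638, -, -, 18, -, 722, -, 217, 608, -, -]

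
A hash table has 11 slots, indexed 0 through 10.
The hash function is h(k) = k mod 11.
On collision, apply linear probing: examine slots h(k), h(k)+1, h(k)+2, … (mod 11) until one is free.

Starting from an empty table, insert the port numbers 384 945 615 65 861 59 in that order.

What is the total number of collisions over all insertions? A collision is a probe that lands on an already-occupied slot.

384: h=10 -> slot 10
945: h=10, probe 10,0 -> slot 0
615: h=10, probe 10,0,1 -> slot 1
65: h=10, probe 10,0,1,2 -> slot 2
861: h=3 -> slot 3
59: h=4 -> slot 4
Table: [945, 615, 65, 861, 59, _, _, _, _, _, 384]

6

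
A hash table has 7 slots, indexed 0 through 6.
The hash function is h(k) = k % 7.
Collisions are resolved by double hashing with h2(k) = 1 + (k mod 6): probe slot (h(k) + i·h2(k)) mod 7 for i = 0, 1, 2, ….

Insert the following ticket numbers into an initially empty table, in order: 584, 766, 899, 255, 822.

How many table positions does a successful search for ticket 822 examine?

2

584 hashes to 3; slot 3 is free -> place at 3.
766 hashes to 3, h2=5; 3 taken -> place at 1.
899 hashes to 3, h2=6; 3 taken -> place at 2.
255 hashes to 3, h2=4; 3 taken -> place at 0.
822 hashes to 3, h2=1; 3 taken -> place at 4.
Table: [255, 766, 899, 584, 822, -, -]
Lookup 822: h=3, h2=1, probe 3,4 → found at 4.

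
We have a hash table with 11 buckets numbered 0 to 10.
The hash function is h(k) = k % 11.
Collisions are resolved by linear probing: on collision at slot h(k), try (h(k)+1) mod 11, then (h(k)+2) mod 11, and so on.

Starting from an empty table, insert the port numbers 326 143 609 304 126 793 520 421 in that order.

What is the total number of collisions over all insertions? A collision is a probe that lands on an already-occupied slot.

326: h=7 => slot 7
143: h=0 => slot 0
609: h=4 => slot 4
304: h=7, probe 7,8 => slot 8
126: h=5 => slot 5
793: h=1 => slot 1
520: h=3 => slot 3
421: h=3, probe 3,4,5,6 => slot 6
Table: [143, 793, ∅, 520, 609, 126, 421, 326, 304, ∅, ∅]

4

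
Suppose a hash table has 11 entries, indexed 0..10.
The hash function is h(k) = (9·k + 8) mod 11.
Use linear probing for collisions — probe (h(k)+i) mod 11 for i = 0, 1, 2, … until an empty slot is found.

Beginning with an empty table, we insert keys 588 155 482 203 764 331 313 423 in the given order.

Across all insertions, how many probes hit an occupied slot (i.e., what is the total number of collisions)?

13

Insert 588: h=9, slot 9 empty => index 9.
Insert 155: h=6, slot 6 empty => index 6.
Insert 482: h=1, slot 1 empty => index 1.
Insert 203: h=9, slot 9 occupied => index 10.
Insert 764: h=9, slots 9,10 occupied => index 0.
Insert 331: h=6, slot 6 occupied => index 7.
Insert 313: h=9, slots 9,10,0,1 occupied => index 2.
Insert 423: h=9, slots 9,10,0,1,2 occupied => index 3.
Table: [764, 482, 313, 423, -, -, 155, 331, -, 588, 203]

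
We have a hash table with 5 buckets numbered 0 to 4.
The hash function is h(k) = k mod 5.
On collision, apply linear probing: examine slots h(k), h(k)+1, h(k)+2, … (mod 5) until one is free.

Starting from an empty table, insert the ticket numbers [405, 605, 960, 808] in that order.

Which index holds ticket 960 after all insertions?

Insert 405: h=0, slot 0 empty => index 0.
Insert 605: h=0, slot 0 occupied => index 1.
Insert 960: h=0, slots 0,1 occupied => index 2.
Insert 808: h=3, slot 3 empty => index 3.
Table: [405, 605, 960, 808, —]

2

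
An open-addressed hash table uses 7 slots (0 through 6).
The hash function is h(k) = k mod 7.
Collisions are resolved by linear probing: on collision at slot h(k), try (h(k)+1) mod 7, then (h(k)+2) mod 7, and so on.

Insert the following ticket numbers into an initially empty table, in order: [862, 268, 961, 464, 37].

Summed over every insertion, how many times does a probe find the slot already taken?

6

Insert 862: h=1, slot 1 empty => index 1.
Insert 268: h=2, slot 2 empty => index 2.
Insert 961: h=2, slot 2 occupied => index 3.
Insert 464: h=2, slots 2,3 occupied => index 4.
Insert 37: h=2, slots 2,3,4 occupied => index 5.
Table: [-, 862, 268, 961, 464, 37, -]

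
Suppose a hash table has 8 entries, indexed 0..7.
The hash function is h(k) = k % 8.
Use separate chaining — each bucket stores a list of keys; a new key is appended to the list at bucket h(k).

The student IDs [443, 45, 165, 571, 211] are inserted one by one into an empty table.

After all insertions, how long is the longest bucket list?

443 -> bucket 3
45 -> bucket 5
165 -> bucket 5 (collision)
571 -> bucket 3 (collision)
211 -> bucket 3 (collision)
Final buckets:
0: -
1: -
2: -
3: 443 -> 571 -> 211
4: -
5: 45 -> 165
6: -
7: -

3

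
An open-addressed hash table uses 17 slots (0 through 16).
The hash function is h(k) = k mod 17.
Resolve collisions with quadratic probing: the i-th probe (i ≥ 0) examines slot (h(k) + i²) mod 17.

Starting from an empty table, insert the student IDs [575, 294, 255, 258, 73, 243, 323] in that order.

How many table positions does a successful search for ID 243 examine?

Insert 575: h=14, slot 14 empty → index 14.
Insert 294: h=5, slot 5 empty → index 5.
Insert 255: h=0, slot 0 empty → index 0.
Insert 258: h=3, slot 3 empty → index 3.
Insert 73: h=5, slot 5 occupied → index 6.
Insert 243: h=5, slots 5,6 occupied → index 9.
Insert 323: h=0, slot 0 occupied → index 1.
Table: [255, 323, —, 258, —, 294, 73, —, —, 243, —, —, —, —, 575, —, —]
Lookup 243: h=5, probe 5,6,9 → found at 9.

3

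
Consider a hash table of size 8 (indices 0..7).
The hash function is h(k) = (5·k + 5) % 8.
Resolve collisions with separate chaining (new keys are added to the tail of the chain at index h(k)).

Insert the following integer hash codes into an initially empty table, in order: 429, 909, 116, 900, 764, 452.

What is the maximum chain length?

429 → bucket 6
909 → bucket 6 (collision)
116 → bucket 1
900 → bucket 1 (collision)
764 → bucket 1 (collision)
452 → bucket 1 (collision)
Final buckets:
0: ∅
1: 116 -> 900 -> 764 -> 452
2: ∅
3: ∅
4: ∅
5: ∅
6: 429 -> 909
7: ∅

4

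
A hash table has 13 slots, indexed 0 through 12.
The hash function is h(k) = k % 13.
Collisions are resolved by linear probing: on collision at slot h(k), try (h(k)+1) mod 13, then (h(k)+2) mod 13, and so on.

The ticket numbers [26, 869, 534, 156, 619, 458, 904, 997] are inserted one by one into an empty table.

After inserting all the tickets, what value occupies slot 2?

26 hashes to 0; slot 0 is free → place at 0.
869 hashes to 11; slot 11 is free → place at 11.
534 hashes to 1; slot 1 is free → place at 1.
156 hashes to 0; 0,1 taken → place at 2.
619 hashes to 8; slot 8 is free → place at 8.
458 hashes to 3; slot 3 is free → place at 3.
904 hashes to 7; slot 7 is free → place at 7.
997 hashes to 9; slot 9 is free → place at 9.
Table: [26, 534, 156, 458, ., ., ., 904, 619, 997, ., 869, .]

156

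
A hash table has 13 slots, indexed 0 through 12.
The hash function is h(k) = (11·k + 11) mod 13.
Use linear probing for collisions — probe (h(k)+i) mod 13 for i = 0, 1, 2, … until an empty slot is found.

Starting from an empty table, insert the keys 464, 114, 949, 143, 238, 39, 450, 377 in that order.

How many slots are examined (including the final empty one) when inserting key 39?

3

464 hashes to 6; slot 6 is free => place at 6.
114 hashes to 4; slot 4 is free => place at 4.
949 hashes to 11; slot 11 is free => place at 11.
143 hashes to 11; 11 taken => place at 12.
238 hashes to 3; slot 3 is free => place at 3.
39 hashes to 11; 11,12 taken => place at 0.
450 hashes to 8; slot 8 is free => place at 8.
377 hashes to 11; 11,12,0 taken => place at 1.
Table: [39, 377, -, 238, 114, -, 464, -, 450, -, -, 949, 143]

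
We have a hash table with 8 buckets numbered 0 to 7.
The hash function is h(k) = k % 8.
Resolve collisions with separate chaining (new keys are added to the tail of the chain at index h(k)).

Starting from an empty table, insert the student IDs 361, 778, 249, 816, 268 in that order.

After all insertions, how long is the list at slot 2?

361 -> bucket 1
778 -> bucket 2
249 -> bucket 1 (collision)
816 -> bucket 0
268 -> bucket 4
Final buckets:
0: 816
1: 361 -> 249
2: 778
3: _
4: 268
5: _
6: _
7: _

1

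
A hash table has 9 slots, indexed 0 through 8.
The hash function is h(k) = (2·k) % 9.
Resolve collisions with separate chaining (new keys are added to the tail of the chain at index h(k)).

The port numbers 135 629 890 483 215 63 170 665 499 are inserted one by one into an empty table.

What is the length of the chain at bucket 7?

5

Insert 135: h=0, bucket 0 empty → new chain.
Insert 629: h=7, bucket 7 empty → new chain.
Insert 890: h=7, bucket 7 nonempty → append to chain.
Insert 483: h=3, bucket 3 empty → new chain.
Insert 215: h=7, bucket 7 nonempty → append to chain.
Insert 63: h=0, bucket 0 nonempty → append to chain.
Insert 170: h=7, bucket 7 nonempty → append to chain.
Insert 665: h=7, bucket 7 nonempty → append to chain.
Insert 499: h=8, bucket 8 empty → new chain.
Final buckets:
0: 135 -> 63
1: ∅
2: ∅
3: 483
4: ∅
5: ∅
6: ∅
7: 629 -> 890 -> 215 -> 170 -> 665
8: 499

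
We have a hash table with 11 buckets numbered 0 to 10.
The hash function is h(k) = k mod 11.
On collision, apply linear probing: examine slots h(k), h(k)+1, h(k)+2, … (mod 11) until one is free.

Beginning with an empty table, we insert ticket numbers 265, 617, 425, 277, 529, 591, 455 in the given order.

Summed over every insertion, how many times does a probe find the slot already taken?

6

265: h=1 -> slot 1
617: h=1, probe 1,2 -> slot 2
425: h=7 -> slot 7
277: h=2, probe 2,3 -> slot 3
529: h=1, probe 1,2,3,4 -> slot 4
591: h=8 -> slot 8
455: h=4, probe 4,5 -> slot 5
Table: [∅, 265, 617, 277, 529, 455, ∅, 425, 591, ∅, ∅]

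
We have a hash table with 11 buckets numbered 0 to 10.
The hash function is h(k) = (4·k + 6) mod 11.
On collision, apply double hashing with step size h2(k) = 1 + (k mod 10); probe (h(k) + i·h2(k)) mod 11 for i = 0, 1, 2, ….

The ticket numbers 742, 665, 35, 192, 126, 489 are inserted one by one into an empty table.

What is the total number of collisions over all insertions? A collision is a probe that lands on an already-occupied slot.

Insert 742: h=4, slot 4 empty -> index 4.
Insert 665: h=4, h2=6, slot 4 occupied -> index 10.
Insert 35: h=3, slot 3 empty -> index 3.
Insert 192: h=4, h2=3, slot 4 occupied -> index 7.
Insert 126: h=4, h2=7, slot 4 occupied -> index 0.
Insert 489: h=4, h2=10, slots 4,3 occupied -> index 2.
Table: [126, _, 489, 35, 742, _, _, 192, _, _, 665]

5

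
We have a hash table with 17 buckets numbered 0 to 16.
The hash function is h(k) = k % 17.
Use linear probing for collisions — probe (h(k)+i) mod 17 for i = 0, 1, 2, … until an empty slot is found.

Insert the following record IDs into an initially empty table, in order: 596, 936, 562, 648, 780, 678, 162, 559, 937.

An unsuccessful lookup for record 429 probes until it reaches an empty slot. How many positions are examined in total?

596 hashes to 1; slot 1 is free → place at 1.
936 hashes to 1; 1 taken → place at 2.
562 hashes to 1; 1,2 taken → place at 3.
648 hashes to 2; 2,3 taken → place at 4.
780 hashes to 15; slot 15 is free → place at 15.
678 hashes to 15; 15 taken → place at 16.
162 hashes to 9; slot 9 is free → place at 9.
559 hashes to 15; 15,16 taken → place at 0.
937 hashes to 2; 2,3,4 taken → place at 5.
Table: [559, 596, 936, 562, 648, 937, ., ., ., 162, ., ., ., ., ., 780, 678]
Lookup 429: h=4, probe 4,5,6 → slot 6 empty, not found.

3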